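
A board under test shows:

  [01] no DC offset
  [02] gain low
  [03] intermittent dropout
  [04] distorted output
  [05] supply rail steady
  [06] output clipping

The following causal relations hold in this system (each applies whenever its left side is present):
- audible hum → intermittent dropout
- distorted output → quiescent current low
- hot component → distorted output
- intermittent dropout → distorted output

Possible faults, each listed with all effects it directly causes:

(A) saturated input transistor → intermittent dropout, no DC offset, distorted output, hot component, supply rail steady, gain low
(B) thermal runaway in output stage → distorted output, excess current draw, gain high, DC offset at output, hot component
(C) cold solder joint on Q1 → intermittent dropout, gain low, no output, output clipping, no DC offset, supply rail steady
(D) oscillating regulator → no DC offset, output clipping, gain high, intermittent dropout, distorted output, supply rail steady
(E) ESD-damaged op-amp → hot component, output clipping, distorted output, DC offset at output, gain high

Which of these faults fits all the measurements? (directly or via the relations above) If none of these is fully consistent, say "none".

Testing each hypothesis:
(A) saturated input transistor — no DC offset match; gain low match; intermittent dropout match; distorted output match; supply rail steady match; output clipping miss
(B) thermal runaway in output stage — no DC offset miss; gain low miss; intermittent dropout miss; distorted output match; supply rail steady miss; output clipping miss
(C) cold solder joint on Q1 — no DC offset match; gain low match; intermittent dropout match; distorted output match (by intermittent dropout → distorted output); supply rail steady match; output clipping match
(D) oscillating regulator — fails on gain low (predicts gain high, not gain low)
(E) ESD-damaged op-amp — fails on no DC offset, gain low, intermittent dropout, supply rail steady (predicts DC offset at output, not no DC offset; predicts gain high, not gain low)
Only (C) is consistent with every observation.

C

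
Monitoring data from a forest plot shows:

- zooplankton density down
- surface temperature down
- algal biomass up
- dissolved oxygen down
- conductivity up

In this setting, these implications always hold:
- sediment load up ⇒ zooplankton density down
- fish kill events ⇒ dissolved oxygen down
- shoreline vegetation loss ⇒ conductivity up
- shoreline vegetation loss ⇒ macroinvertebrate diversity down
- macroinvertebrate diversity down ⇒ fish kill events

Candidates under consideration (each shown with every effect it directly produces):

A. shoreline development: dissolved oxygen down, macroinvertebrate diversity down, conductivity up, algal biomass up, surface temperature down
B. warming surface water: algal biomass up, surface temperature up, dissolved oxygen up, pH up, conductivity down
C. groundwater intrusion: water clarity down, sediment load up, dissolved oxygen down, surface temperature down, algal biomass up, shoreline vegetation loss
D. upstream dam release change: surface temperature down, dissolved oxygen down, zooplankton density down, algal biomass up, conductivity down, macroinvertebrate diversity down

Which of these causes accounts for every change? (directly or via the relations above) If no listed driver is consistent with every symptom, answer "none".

Testing each hypothesis:
(A) shoreline development — does not account for zooplankton density down
(B) warming surface water — fails on zooplankton density down, surface temperature down, dissolved oxygen down, conductivity up (predicts surface temperature up, not surface temperature down; predicts dissolved oxygen up, not dissolved oxygen down; predicts conductivity down, not conductivity up)
(C) groundwater intrusion — zooplankton density down ✓ (through sediment load up → zooplankton density down); surface temperature down ✓; algal biomass up ✓; dissolved oxygen down ✓; conductivity up ✓ (through shoreline vegetation loss → conductivity up)
(D) upstream dam release change — zooplankton density down ✓; surface temperature down ✓; algal biomass up ✓; dissolved oxygen down ✓; conductivity up ✗
(C) alone accounts for all the evidence.

C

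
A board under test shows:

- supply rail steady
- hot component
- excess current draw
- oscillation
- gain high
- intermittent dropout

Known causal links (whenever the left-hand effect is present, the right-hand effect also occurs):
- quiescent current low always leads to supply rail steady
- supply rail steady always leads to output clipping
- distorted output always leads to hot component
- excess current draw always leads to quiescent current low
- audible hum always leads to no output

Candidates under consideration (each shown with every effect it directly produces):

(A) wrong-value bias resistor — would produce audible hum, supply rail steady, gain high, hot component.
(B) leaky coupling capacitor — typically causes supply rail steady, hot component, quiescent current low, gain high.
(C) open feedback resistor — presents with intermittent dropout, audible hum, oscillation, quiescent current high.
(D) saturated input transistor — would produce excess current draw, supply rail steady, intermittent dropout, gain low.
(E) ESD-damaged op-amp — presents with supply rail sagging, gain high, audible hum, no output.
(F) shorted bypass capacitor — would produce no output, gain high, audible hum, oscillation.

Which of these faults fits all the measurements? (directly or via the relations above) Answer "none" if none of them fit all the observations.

none

Testing each hypothesis:
(A) wrong-value bias resistor — supply rail steady yes; hot component yes; excess current draw NO; oscillation NO; gain high yes; intermittent dropout NO
(B) leaky coupling capacitor — does not account for excess current draw, oscillation, intermittent dropout
(C) open feedback resistor — supply rail steady NO; hot component NO; excess current draw NO; oscillation yes; gain high NO; intermittent dropout yes
(D) saturated input transistor — fails on hot component, oscillation, gain high (predicts gain low, not gain high)
(E) ESD-damaged op-amp — supply rail steady NO; hot component NO; excess current draw NO; oscillation NO; gain high yes; intermittent dropout NO
(F) shorted bypass capacitor — supply rail steady NO; hot component NO; excess current draw NO; oscillation yes; gain high yes; intermittent dropout NO
Every candidate fails on at least one observation.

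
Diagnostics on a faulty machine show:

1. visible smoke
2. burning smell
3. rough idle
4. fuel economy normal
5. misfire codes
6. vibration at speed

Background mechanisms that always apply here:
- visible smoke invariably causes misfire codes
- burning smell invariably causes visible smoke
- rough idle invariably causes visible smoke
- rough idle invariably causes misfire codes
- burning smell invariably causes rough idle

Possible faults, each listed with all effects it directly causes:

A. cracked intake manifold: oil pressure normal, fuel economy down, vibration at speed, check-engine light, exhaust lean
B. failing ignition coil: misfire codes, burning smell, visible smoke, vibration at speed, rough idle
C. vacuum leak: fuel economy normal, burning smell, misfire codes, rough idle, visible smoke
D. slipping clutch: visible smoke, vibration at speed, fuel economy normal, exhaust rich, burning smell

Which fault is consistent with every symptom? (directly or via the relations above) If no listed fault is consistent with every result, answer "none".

Checking each candidate against the observations:
(A) cracked intake manifold — fails on visible smoke, burning smell, rough idle, fuel economy normal, misfire codes (predicts fuel economy down, not fuel economy normal)
(B) failing ignition coil — does not account for fuel economy normal
(C) vacuum leak — does not account for vibration at speed
(D) slipping clutch — accounts for every observation (rough idle via burning smell → rough idle)
(D) alone accounts for all the evidence.

D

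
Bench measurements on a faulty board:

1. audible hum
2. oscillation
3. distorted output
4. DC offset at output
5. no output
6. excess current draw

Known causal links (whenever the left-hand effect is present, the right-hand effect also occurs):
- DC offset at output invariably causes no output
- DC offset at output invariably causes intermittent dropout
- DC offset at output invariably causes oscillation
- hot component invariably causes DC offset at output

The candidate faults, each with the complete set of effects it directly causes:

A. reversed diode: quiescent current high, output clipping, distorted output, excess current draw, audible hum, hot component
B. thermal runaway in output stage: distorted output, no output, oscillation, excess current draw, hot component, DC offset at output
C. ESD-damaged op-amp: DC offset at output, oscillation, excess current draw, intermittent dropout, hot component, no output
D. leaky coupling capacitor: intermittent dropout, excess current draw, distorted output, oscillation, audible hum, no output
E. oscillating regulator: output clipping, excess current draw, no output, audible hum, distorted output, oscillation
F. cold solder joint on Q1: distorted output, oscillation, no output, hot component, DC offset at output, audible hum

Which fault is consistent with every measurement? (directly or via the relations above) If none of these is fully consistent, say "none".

A

Per-candidate check:
(A) reversed diode — accounts for every observation (oscillation via hot component → DC offset at output → oscillation)
(B) thermal runaway in output stage — audible hum -; oscillation +; distorted output +; DC offset at output +; no output +; excess current draw +
(C) ESD-damaged op-amp — does not account for audible hum, distorted output
(D) leaky coupling capacitor — audible hum +; oscillation +; distorted output +; DC offset at output -; no output +; excess current draw +
(E) oscillating regulator — does not account for DC offset at output
(F) cold solder joint on Q1 — does not account for excess current draw
Only (A) is consistent with every observation.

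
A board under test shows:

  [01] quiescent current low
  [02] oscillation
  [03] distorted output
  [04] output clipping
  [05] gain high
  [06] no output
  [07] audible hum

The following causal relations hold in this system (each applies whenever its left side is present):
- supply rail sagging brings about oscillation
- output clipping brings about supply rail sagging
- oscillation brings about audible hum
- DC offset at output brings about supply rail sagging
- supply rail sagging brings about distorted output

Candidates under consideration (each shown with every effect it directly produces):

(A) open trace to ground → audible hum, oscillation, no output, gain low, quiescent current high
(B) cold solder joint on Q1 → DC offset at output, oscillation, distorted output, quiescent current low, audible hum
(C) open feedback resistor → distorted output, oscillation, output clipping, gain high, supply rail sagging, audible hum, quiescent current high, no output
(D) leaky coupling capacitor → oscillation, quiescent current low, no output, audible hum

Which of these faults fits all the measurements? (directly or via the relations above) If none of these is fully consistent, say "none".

Per-candidate check:
(A) open trace to ground — fails on quiescent current low, distorted output, output clipping, gain high (predicts quiescent current high, not quiescent current low; predicts gain low, not gain high)
(B) cold solder joint on Q1 — does not account for output clipping, gain high, no output
(C) open feedback resistor — quiescent current low -; oscillation +; distorted output +; output clipping +; gain high +; no output +; audible hum +
(D) leaky coupling capacitor — quiescent current low +; oscillation +; distorted output -; output clipping -; gain high -; no output +; audible hum +
No candidate is consistent with all observations.

none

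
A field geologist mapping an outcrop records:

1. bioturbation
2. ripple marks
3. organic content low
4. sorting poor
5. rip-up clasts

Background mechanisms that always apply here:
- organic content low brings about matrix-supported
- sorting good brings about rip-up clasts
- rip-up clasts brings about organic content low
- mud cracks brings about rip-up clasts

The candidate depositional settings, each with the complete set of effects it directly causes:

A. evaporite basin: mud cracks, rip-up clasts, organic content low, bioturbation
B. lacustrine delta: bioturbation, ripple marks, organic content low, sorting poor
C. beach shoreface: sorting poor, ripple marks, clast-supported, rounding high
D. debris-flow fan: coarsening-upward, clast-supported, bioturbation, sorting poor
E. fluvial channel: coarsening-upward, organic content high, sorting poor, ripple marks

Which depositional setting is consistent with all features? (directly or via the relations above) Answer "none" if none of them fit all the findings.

For each candidate, compare predicted effects to what was observed:
(A) evaporite basin — bioturbation yes; ripple marks NO; organic content low yes; sorting poor NO; rip-up clasts yes
(B) lacustrine delta — bioturbation yes; ripple marks yes; organic content low yes; sorting poor yes; rip-up clasts NO
(C) beach shoreface — bioturbation NO; ripple marks yes; organic content low NO; sorting poor yes; rip-up clasts NO
(D) debris-flow fan — does not account for ripple marks, organic content low, rip-up clasts
(E) fluvial channel — bioturbation NO; ripple marks yes; organic content low NO; sorting poor yes; rip-up clasts NO
None of the listed candidates fits everything.

none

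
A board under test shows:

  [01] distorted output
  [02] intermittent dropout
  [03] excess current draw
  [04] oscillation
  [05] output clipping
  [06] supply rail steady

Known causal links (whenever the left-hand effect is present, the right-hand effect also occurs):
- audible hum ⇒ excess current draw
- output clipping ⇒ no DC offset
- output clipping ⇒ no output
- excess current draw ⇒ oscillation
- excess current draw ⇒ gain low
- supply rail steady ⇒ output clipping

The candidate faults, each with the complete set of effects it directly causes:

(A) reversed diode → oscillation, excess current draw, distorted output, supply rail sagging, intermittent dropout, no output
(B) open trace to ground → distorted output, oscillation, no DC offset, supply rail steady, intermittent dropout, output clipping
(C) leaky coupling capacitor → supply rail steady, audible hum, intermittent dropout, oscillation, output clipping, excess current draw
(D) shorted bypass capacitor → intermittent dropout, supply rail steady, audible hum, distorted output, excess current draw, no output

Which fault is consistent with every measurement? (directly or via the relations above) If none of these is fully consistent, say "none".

Per-candidate check:
(A) reversed diode — distorted output +; intermittent dropout +; excess current draw +; oscillation +; output clipping -; supply rail steady -
(B) open trace to ground — does not account for excess current draw
(C) leaky coupling capacitor — does not account for distorted output
(D) shorted bypass capacitor — accounts for every observation (oscillation through excess current draw → oscillation)
(D) alone accounts for all the evidence.

D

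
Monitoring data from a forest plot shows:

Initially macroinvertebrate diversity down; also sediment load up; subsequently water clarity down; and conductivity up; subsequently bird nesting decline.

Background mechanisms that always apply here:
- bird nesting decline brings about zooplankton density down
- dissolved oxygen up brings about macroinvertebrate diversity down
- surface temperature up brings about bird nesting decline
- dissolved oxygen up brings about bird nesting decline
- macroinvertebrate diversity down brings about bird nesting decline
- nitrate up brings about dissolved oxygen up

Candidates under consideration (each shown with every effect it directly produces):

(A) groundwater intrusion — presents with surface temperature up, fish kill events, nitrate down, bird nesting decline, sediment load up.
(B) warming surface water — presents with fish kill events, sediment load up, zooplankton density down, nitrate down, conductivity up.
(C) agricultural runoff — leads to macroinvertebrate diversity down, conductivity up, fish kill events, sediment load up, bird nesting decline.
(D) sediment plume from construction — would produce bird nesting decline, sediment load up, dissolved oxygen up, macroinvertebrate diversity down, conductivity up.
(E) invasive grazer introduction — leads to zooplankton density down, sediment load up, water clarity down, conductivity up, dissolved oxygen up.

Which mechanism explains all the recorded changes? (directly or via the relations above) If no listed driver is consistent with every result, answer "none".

E

Testing each hypothesis:
(A) groundwater intrusion — macroinvertebrate diversity down NO; sediment load up yes; water clarity down NO; conductivity up NO; bird nesting decline yes
(B) warming surface water — macroinvertebrate diversity down NO; sediment load up yes; water clarity down NO; conductivity up yes; bird nesting decline NO
(C) agricultural runoff — does not account for water clarity down
(D) sediment plume from construction — does not account for water clarity down
(E) invasive grazer introduction — accounts for every observation (macroinvertebrate diversity down through dissolved oxygen up → macroinvertebrate diversity down)
Only (E) is consistent with every observation.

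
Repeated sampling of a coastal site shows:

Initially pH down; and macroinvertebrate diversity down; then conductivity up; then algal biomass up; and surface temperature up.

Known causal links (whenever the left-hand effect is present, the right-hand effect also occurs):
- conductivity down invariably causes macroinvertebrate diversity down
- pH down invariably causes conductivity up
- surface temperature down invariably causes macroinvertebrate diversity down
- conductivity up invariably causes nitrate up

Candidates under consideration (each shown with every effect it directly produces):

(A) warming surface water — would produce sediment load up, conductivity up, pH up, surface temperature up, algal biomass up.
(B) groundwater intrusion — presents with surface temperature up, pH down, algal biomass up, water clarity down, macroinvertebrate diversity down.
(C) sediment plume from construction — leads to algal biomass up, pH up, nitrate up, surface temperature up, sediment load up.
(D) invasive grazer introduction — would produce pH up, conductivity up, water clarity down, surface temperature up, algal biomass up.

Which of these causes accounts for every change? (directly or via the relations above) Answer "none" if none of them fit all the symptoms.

B

Per-candidate check:
(A) warming surface water — pH down miss; macroinvertebrate diversity down miss; conductivity up match; algal biomass up match; surface temperature up match
(B) groundwater intrusion — pH down match; macroinvertebrate diversity down match; conductivity up match (via pH down → conductivity up); algal biomass up match; surface temperature up match
(C) sediment plume from construction — pH down miss; macroinvertebrate diversity down miss; conductivity up miss; algal biomass up match; surface temperature up match
(D) invasive grazer introduction — pH down miss; macroinvertebrate diversity down miss; conductivity up match; algal biomass up match; surface temperature up match
Only (B) is consistent with every observation.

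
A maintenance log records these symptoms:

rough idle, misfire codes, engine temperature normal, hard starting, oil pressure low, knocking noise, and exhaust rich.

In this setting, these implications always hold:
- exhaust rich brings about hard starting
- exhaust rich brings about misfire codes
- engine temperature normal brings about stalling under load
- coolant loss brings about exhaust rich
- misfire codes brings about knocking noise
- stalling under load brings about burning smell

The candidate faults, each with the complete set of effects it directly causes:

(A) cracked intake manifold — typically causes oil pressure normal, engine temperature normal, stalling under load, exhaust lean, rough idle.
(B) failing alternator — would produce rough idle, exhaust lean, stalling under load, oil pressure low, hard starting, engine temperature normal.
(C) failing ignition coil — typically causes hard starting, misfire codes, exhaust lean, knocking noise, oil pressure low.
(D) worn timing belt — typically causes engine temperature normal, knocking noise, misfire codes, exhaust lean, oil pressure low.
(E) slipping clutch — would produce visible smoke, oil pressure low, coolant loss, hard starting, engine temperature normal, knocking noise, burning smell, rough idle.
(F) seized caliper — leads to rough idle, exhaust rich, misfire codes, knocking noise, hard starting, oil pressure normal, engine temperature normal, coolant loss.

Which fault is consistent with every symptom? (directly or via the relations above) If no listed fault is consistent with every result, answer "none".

Per-candidate check:
(A) cracked intake manifold — fails on misfire codes, hard starting, oil pressure low, knocking noise, exhaust rich (predicts oil pressure normal, not oil pressure low; predicts exhaust lean, not exhaust rich)
(B) failing alternator — fails on misfire codes, knocking noise, exhaust rich (predicts exhaust lean, not exhaust rich)
(C) failing ignition coil — rough idle NO; misfire codes yes; engine temperature normal NO; hard starting yes; oil pressure low yes; knocking noise yes; exhaust rich NO
(D) worn timing belt — rough idle NO; misfire codes yes; engine temperature normal yes; hard starting NO; oil pressure low yes; knocking noise yes; exhaust rich NO
(E) slipping clutch — rough idle yes; misfire codes yes (via coolant loss → exhaust rich → misfire codes); engine temperature normal yes; hard starting yes; oil pressure low yes; knocking noise yes; exhaust rich yes (via coolant loss → exhaust rich)
(F) seized caliper — fails on oil pressure low (predicts oil pressure normal, not oil pressure low)
(E) alone accounts for all the evidence.

E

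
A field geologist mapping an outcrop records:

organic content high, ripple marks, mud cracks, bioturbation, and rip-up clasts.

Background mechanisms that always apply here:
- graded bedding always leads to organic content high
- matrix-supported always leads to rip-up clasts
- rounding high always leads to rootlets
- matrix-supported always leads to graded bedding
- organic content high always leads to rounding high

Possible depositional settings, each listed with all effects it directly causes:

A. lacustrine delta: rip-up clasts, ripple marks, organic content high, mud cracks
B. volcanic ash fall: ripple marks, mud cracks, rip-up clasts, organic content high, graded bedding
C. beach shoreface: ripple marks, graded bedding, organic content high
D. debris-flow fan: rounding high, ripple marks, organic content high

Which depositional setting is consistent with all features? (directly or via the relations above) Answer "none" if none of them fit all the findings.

For each candidate, compare predicted effects to what was observed:
(A) lacustrine delta — does not account for bioturbation
(B) volcanic ash fall — does not account for bioturbation
(C) beach shoreface — organic content high ✓; ripple marks ✓; mud cracks ✗; bioturbation ✗; rip-up clasts ✗
(D) debris-flow fan — does not account for mud cracks, bioturbation, rip-up clasts
None of the listed candidates fits everything.

none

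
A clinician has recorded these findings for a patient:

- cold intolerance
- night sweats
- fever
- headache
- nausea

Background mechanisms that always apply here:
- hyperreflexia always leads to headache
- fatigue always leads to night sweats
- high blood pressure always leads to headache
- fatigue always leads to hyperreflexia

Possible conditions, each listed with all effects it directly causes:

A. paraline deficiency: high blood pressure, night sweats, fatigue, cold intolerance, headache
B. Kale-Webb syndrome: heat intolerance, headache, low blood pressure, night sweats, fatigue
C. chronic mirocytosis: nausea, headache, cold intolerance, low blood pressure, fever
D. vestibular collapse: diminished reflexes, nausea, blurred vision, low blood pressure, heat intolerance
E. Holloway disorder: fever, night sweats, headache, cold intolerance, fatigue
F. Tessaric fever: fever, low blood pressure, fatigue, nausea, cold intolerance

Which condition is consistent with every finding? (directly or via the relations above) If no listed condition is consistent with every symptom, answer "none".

F

Per-candidate check:
(A) paraline deficiency — cold intolerance yes; night sweats yes; fever NO; headache yes; nausea NO
(B) Kale-Webb syndrome — cold intolerance NO; night sweats yes; fever NO; headache yes; nausea NO
(C) chronic mirocytosis — does not account for night sweats
(D) vestibular collapse — cold intolerance NO; night sweats NO; fever NO; headache NO; nausea yes
(E) Holloway disorder — cold intolerance yes; night sweats yes; fever yes; headache yes; nausea NO
(F) Tessaric fever — accounts for every observation (night sweats through fatigue → night sweats)
(F) is the only candidate with no mismatches.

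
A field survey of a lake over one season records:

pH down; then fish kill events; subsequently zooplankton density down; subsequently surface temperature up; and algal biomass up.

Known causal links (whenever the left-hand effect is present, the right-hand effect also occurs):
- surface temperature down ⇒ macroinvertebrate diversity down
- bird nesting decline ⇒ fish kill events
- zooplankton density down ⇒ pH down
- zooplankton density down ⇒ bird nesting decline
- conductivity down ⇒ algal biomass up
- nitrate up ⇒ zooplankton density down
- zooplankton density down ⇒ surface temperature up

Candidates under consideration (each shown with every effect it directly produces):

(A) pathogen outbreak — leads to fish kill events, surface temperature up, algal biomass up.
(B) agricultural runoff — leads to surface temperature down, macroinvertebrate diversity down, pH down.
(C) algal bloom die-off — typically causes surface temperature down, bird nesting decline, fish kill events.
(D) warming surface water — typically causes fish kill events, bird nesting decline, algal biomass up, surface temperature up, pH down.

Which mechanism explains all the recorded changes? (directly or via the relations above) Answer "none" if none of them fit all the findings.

none

Per-candidate check:
(A) pathogen outbreak — does not account for pH down, zooplankton density down
(B) agricultural runoff — fails on fish kill events, zooplankton density down, surface temperature up, algal biomass up (predicts surface temperature down, not surface temperature up)
(C) algal bloom die-off — fails on pH down, zooplankton density down, surface temperature up, algal biomass up (predicts surface temperature down, not surface temperature up)
(D) warming surface water — pH down yes; fish kill events yes; zooplankton density down NO; surface temperature up yes; algal biomass up yes
None of the listed candidates fits everything.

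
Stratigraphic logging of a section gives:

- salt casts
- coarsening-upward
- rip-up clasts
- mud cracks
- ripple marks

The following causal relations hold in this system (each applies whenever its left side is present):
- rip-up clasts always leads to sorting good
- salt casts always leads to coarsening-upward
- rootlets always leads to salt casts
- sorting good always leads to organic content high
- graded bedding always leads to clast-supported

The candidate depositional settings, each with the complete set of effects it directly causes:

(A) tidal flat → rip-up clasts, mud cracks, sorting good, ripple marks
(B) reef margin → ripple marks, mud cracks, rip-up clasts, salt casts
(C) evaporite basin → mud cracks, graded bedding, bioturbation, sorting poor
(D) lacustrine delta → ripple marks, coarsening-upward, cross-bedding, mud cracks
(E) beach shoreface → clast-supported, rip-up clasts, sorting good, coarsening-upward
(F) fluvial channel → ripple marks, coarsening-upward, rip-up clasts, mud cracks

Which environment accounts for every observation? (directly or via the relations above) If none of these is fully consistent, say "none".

B

Testing each hypothesis:
(A) tidal flat — salt casts miss; coarsening-upward miss; rip-up clasts match; mud cracks match; ripple marks match
(B) reef margin — accounts for every observation (coarsening-upward through salt casts → coarsening-upward)
(C) evaporite basin — salt casts miss; coarsening-upward miss; rip-up clasts miss; mud cracks match; ripple marks miss
(D) lacustrine delta — does not account for salt casts, rip-up clasts
(E) beach shoreface — does not account for salt casts, mud cracks, ripple marks
(F) fluvial channel — salt casts miss; coarsening-upward match; rip-up clasts match; mud cracks match; ripple marks match
Only (B) is consistent with every observation.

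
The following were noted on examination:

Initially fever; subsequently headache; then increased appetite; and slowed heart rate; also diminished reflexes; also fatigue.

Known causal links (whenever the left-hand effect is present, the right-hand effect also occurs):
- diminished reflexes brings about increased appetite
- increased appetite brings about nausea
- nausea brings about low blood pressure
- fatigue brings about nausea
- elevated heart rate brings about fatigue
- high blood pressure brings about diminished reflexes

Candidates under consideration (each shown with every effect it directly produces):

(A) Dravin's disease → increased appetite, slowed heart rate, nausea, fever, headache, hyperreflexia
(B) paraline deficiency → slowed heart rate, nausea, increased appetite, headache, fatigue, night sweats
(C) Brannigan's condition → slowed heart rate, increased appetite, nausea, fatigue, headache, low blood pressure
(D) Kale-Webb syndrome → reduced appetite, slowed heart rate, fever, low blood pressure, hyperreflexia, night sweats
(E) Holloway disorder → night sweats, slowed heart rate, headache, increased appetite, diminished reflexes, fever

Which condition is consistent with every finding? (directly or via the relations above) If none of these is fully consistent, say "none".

none

For each candidate, compare predicted effects to what was observed:
(A) Dravin's disease — fever +; headache +; increased appetite +; slowed heart rate +; diminished reflexes -; fatigue -
(B) paraline deficiency — does not account for fever, diminished reflexes
(C) Brannigan's condition — fever -; headache +; increased appetite +; slowed heart rate +; diminished reflexes -; fatigue +
(D) Kale-Webb syndrome — fever +; headache -; increased appetite -; slowed heart rate +; diminished reflexes -; fatigue -
(E) Holloway disorder — fever +; headache +; increased appetite +; slowed heart rate +; diminished reflexes +; fatigue -
None of the listed candidates fits everything.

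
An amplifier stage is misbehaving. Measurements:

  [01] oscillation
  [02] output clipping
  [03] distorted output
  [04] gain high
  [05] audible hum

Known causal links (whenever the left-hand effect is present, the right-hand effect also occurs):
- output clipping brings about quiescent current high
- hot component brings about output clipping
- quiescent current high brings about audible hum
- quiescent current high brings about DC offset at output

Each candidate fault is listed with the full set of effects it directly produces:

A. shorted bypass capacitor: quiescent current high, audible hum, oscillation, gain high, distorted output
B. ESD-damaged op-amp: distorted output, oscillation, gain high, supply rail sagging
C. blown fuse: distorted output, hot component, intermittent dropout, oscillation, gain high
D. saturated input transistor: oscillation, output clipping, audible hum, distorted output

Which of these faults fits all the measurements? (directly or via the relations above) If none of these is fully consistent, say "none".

C

For each candidate, compare predicted effects to what was observed:
(A) shorted bypass capacitor — oscillation +; output clipping -; distorted output +; gain high +; audible hum +
(B) ESD-damaged op-amp — oscillation +; output clipping -; distorted output +; gain high +; audible hum -
(C) blown fuse — accounts for every observation (output clipping via hot component → output clipping)
(D) saturated input transistor — oscillation +; output clipping +; distorted output +; gain high -; audible hum +
(C) is the only candidate with no mismatches.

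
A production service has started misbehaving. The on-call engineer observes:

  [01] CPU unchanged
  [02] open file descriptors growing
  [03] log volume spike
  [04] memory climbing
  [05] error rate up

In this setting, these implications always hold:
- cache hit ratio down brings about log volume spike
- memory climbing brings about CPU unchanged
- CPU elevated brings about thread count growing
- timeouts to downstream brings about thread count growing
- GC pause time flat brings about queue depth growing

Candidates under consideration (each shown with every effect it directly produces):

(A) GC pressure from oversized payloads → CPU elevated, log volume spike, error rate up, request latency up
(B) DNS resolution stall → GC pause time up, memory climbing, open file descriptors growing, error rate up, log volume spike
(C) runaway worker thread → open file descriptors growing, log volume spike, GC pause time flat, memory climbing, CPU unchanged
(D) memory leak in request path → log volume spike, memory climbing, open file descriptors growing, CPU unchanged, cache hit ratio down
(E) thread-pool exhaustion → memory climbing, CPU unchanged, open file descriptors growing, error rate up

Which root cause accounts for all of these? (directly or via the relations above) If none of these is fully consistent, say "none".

Testing each hypothesis:
(A) GC pressure from oversized payloads — CPU unchanged ✗; open file descriptors growing ✗; log volume spike ✓; memory climbing ✗; error rate up ✓
(B) DNS resolution stall — accounts for every observation (CPU unchanged by memory climbing → CPU unchanged)
(C) runaway worker thread — does not account for error rate up
(D) memory leak in request path — does not account for error rate up
(E) thread-pool exhaustion — CPU unchanged ✓; open file descriptors growing ✓; log volume spike ✗; memory climbing ✓; error rate up ✓
(B) is the only candidate with no mismatches.

B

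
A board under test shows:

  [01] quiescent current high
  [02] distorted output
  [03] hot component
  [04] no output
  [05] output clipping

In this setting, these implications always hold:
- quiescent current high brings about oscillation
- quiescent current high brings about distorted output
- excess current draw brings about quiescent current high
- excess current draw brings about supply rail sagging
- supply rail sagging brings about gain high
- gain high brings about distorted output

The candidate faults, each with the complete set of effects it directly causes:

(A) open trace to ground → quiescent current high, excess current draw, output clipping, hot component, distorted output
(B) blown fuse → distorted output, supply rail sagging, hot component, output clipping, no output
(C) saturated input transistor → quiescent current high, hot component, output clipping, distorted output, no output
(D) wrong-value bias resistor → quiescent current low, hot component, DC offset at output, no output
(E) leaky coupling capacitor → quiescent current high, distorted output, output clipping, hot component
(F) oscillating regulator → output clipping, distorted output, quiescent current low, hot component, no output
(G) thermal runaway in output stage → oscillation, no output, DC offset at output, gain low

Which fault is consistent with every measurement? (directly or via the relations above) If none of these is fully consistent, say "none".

Per-candidate check:
(A) open trace to ground — quiescent current high match; distorted output match; hot component match; no output miss; output clipping match
(B) blown fuse — does not account for quiescent current high
(C) saturated input transistor — accounts for every observation
(D) wrong-value bias resistor — quiescent current high miss; distorted output miss; hot component match; no output match; output clipping miss
(E) leaky coupling capacitor — quiescent current high match; distorted output match; hot component match; no output miss; output clipping match
(F) oscillating regulator — fails on quiescent current high (predicts quiescent current low, not quiescent current high)
(G) thermal runaway in output stage — does not account for quiescent current high, distorted output, hot component, output clipping
(C) alone accounts for all the evidence.

C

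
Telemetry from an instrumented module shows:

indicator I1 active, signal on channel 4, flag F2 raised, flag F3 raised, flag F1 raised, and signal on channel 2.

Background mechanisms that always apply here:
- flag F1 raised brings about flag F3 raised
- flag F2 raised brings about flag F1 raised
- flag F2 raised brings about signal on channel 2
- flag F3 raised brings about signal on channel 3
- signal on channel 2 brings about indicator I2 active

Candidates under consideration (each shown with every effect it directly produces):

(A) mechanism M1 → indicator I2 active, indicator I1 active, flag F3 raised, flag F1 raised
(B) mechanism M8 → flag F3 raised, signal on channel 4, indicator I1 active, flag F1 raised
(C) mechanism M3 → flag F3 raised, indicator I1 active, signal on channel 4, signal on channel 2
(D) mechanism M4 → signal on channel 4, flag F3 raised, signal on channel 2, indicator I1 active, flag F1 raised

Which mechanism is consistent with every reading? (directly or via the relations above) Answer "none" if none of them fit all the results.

none

Checking each candidate against the observations:
(A) mechanism M1 — does not account for signal on channel 4, flag F2 raised, signal on channel 2
(B) mechanism M8 — does not account for flag F2 raised, signal on channel 2
(C) mechanism M3 — indicator I1 active match; signal on channel 4 match; flag F2 raised miss; flag F3 raised match; flag F1 raised miss; signal on channel 2 match
(D) mechanism M4 — indicator I1 active match; signal on channel 4 match; flag F2 raised miss; flag F3 raised match; flag F1 raised match; signal on channel 2 match
No candidate is consistent with all observations.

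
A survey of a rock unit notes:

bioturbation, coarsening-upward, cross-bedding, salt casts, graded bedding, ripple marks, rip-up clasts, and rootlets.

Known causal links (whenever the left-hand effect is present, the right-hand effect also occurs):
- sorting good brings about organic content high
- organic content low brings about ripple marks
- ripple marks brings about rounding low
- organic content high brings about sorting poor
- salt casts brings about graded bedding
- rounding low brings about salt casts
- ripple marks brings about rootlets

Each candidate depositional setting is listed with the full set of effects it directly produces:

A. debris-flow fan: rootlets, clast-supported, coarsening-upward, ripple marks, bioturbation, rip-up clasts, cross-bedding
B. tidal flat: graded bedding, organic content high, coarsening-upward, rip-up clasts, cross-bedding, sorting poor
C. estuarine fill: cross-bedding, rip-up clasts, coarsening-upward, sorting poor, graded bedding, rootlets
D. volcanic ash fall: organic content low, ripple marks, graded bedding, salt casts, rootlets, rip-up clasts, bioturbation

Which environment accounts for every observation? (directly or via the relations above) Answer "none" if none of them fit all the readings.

A

Checking each candidate against the observations:
(A) debris-flow fan — bioturbation yes; coarsening-upward yes; cross-bedding yes; salt casts yes (via ripple marks → rounding low → salt casts); graded bedding yes (via ripple marks → rounding low → salt casts → graded bedding); ripple marks yes; rip-up clasts yes; rootlets yes
(B) tidal flat — does not account for bioturbation, salt casts, ripple marks, rootlets
(C) estuarine fill — bioturbation NO; coarsening-upward yes; cross-bedding yes; salt casts NO; graded bedding yes; ripple marks NO; rip-up clasts yes; rootlets yes
(D) volcanic ash fall — does not account for coarsening-upward, cross-bedding
(A) alone accounts for all the evidence.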